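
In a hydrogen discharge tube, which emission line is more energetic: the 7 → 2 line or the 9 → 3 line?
7 → 2

Calculate the energy for each transition:

Transition 7 → 2:
ΔE₁ = |E_2 - E_7| = |-13.6057/2² - (-13.6057/7²)|
ΔE₁ = |-3.40142500000 - (-0.27766734694)| = 3.12375765 eV

Transition 9 → 3:
ΔE₂ = |E_3 - E_9| = |-13.6057/3² - (-13.6057/9²)|
ΔE₂ = |-1.51174444444 - (-0.16797160494)| = 1.34377284 eV

Since 3.12375765 eV > 1.34377284 eV, the transition 7 → 2 emits the more energetic photon.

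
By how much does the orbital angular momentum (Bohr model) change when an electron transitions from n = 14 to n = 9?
5.2729e-34 J·s (or 5ℏ)

In the Bohr model, L_n = nℏ where ℏ = 1.054572e-34 J·s.

L_14 = 14ℏ = 1.476401e-33 J·s
L_9 = 9ℏ = 9.491148e-34 J·s

ΔL = L_14 - L_9 = (14 - 9)ℏ = 5ℏ
ΔL = 5 × 1.054572e-34 J·s = 5.2729e-34 J·s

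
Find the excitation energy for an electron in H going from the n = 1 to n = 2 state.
10.20 eV

The energy levels of a hydrogen-like atom are E_n = -13.6057 eV / n².

Energy at n = 1: E_1 = -13.6057 / 1² = -13.60570 eV
Energy at n = 2: E_2 = -13.6057 / 2² = -3.40143 eV

The excitation energy is the difference:
ΔE = E_2 - E_1
ΔE = -3.40143 - (-13.60570)
ΔE = 10.20 eV

Since this is positive, energy must be absorbed (photon absorption).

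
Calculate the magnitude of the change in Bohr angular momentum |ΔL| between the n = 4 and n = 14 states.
1.05457e-33 J·s (or 10ℏ)

In the Bohr model, L_n = nℏ where ℏ = 1.0545718e-34 J·s.

L_14 = 14ℏ = 1.4764005e-33 J·s
L_4 = 4ℏ = 4.2182872e-34 J·s

ΔL = L_14 - L_4 = (14 - 4)ℏ = 10ℏ
ΔL = 10 × 1.0545718e-34 J·s = 1.05457e-33 J·s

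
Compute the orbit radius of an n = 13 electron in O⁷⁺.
1.1179 nm (or 11.1789 Å)

The Bohr radius formula is:
r_n = n² a₀ / Z

where a₀ = 0.0529177 nm is the Bohr radius.

For O⁷⁺ (Z = 8) at n = 13:
r_13 = 13² × 0.0529177 nm / 8
r_13 = 169 × 0.0529177 nm / 8
r_13 = 8.94309 nm / 8
r_13 = 1.1179 nm

The electron orbits at approximately 1.1179 nm from the nucleus.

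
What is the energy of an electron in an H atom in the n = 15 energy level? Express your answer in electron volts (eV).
-0.06047 eV

The energy levels of a hydrogen-like atom are given by:
E_n = -13.6057 eV / n²

For n = 15:
E_15 = -13.6057 eV / 15²
E_15 = -13.6057 eV / 225
E_15 = -0.06047 eV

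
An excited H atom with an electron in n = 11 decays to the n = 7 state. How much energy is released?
0.17 eV

The energy levels are E_n = -13.6057 eV / n².

Energy at n = 11: E_11 = -13.6057 / 11² = -0.11244 eV
Energy at n = 7: E_7 = -13.6057 / 7² = -0.27767 eV

For emission (electron falling to lower state), the photon energy is:
E_photon = E_11 - E_7 = |-0.11244 - (-0.27767)|
E_photon = 0.17 eV

This energy is carried away by the emitted photon.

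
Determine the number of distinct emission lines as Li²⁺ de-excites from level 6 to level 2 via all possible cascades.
10

The electron can occupy levels n = 2, 3, ..., 6 during de-excitation — that is m = 6 - 2 + 1 = 5 distinct levels.

The number of distinct spectral lines equals the number of ways to choose 2 of these m levels (each pair gives one possible emission transition):

Number of lines = m(m-1)/2 = 5×4/2 = 10

These correspond to all possible transitions between the 5 levels:
6 → 5, 6 → 4, 6 → 3, 6 → 2, 5 → 4, 5 → 3, 5 → 2, 4 → 3...

Each transition produces a photon with a unique energy (and thus wavelength). This count does not depend on Z.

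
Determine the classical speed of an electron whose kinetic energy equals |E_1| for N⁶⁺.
1.531e+07 m/s (or 5.11% of c)

The binding energy at n = 1 for N⁶⁺ is:
E_1 = -13.6057 × 7²/1² = -666.6793 eV
|E_1| = 666.6793 eV

Convert to Joules:
KE = 666.6793 eV × (1.602177 × 10⁻¹⁹ J/eV) = 1.06814e-16 J

Using KE = ½mv²:
v = √(2·KE/m_e)
v = √(2 × 1.06814e-16 J / 9.10938 × 10⁻³¹ kg)
v = 1.531e+07 m/s

This is approximately 5.11% the speed of light.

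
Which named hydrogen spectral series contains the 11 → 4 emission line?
Brackett series

The spectral series in hydrogen are named based on the final (lower) energy level:
- Lyman series: n_final = 1 (ultraviolet)
- Balmer series: n_final = 2 (visible/near-UV)
- Paschen series: n_final = 3 (infrared)
- Brackett series: n_final = 4 (infrared)
- Pfund series: n_final = 5 (far infrared)

Since this transition ends at n = 4, it belongs to the Brackett series.

For reference, this 11 → 4 line has photon energy
ΔE = 13.6057 eV × (1/4² - 1/11²) = 0.7379124483 eV,
corresponding to wavelength λ = hc/ΔE = 1239.84 eV·nm / 0.7379124483 eV = 1680.1993 nm in the infrared region.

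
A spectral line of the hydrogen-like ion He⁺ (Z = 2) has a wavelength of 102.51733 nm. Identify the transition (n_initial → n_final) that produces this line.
n = 6 → n = 2

First, find the photon energy from the wavelength (hc = 1239.84 eV·nm):
E = hc/λ = 1239.84 eV·nm / 102.51733 nm = 12.093955 eV

The energy levels of He⁺ satisfy E_n = -13.6057 × 2² / n² eV, so an emission n_i → n_f releases
ΔE = 13.6057 × 2² × (1/n_f² − 1/n_i²) eV.

Setting ΔE equal to the photon energy:
1/n_f² − 1/n_i² = 12.093955 / (13.6057 × 2²) = 0.22222221

Since 1/n_i² must be positive, we need 1/n_f² > 0.22222221, i.e. n_f ≤ 2. For each allowed n_f, solve n_i = (1/n_f² − 0.22222221)^(−1/2) and check whether it is a whole number:
  n_f = 1: 1/n_i² = 1.00000000 − 0.22222221 = 0.77777779 → n_i = 1.134  (not an integer) ✗
  n_f = 2: 1/n_i² = 0.25000000 − 0.22222221 = 0.02777779 → n_i = 6.000  → integer, n_i = 6 ✓

Only n_f = 2 gives an integer upper level, n_i = 6.

The transition is from n = 6 to n = 2 (emission).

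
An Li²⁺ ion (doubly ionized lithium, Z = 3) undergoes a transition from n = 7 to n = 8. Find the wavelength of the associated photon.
2116.835 nm

First, find the transition energy using E_n = -13.6057 Z² / n² eV:
E_7 = -13.6057 × 3² / 7² = -2.499006122 eV
E_8 = -13.6057 × 3² / 8² = -1.913301563 eV

Photon energy: |ΔE| = |E_8 - E_7| = 0.585704559 eV

Convert to wavelength using E = hc/λ with hc = 1239.84 eV·nm:
λ = hc/E = 1239.84 eV·nm / 0.585704559 eV
λ = 2116.835 nm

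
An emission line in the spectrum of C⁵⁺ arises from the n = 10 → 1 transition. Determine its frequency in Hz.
1.17250e+17 Hz

First, find the transition energy:
E_10 = -13.6057 × 6² / 10² = -4.898052 eV
E_1 = -13.6057 × 6² / 1² = -489.805200 eV
|ΔE| = |E_1 - E_10| = 484.907148 eV

Convert to Joules: E = 484.907148 eV × (1.602177 × 10⁻¹⁹ J/eV) = 7.7690708e-17 J

Using E = hf:
f = E/h = 7.7690708e-17 J / (6.62607 × 10⁻³⁴ J·s)
f = 1.17250e+17 Hz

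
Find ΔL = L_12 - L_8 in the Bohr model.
4.218e-34 J·s (or 4ℏ)

In the Bohr model, L_n = nℏ where ℏ = 1.05457e-34 J·s.

L_12 = 12ℏ = 1.26548e-33 J·s
L_8 = 8ℏ = 8.43656e-34 J·s

ΔL = L_12 - L_8 = (12 - 8)ℏ = 4ℏ
ΔL = 4 × 1.05457e-34 J·s = 4.218e-34 J·s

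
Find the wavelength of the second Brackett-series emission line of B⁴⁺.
104.978 nm

The lines of a series are numbered from the longest wavelength (smallest ΔE) outward; the second line is the transition from n = n_f + 2 to n_f.
The Brackett series has all transitions ending at n_f = 4.

For B⁴⁺ (Z = 5), the second line (β-line) is the jump from n = 6 to n = 4:
E_6 = -13.6057 × 5² / 6² = -9.448403 eV
E_4 = -13.6057 × 5² / 4² = -21.258906 eV
ΔE = E_6 - E_4 = 11.810503 eV

λ = hc/E = 1239.84 eV·nm / 11.810503 eV
λ = 104.978 nm

This is the β-line of the Brackett series in B⁴⁺.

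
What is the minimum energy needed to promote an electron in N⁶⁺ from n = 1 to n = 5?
640.01 eV

The energy levels of a hydrogen-like atom are E_n = -13.6057 Z² eV / n².

Energy at n = 1: E_1 = -13.6057 × 7² / 1² = -666.67930 eV
Energy at n = 5: E_5 = -13.6057 × 7² / 5² = -26.66717 eV

The excitation energy is the difference:
ΔE = E_5 - E_1
ΔE = -26.66717 - (-666.67930)
ΔE = 640.01 eV

Since this is positive, energy must be absorbed (photon absorption).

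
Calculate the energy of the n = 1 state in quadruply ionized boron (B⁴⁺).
-340.1425 eV

For hydrogen-like ions, the energy levels scale with Z²:
E_n = -13.6057 Z² / n² eV

For B⁴⁺ (Z = 5) at n = 1:
E_1 = -13.6057 × 5² / 1²
E_1 = -13.6057 × 25 / 1
E_1 = -340.1425 / 1
E_1 = -340.1425 eV

The energy is 25 times more negative than hydrogen at the same n due to the stronger nuclear charge.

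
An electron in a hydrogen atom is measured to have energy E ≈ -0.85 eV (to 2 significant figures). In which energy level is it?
n = 4

The exact energy levels follow E_n = -13.6057 eV / n².

The measured value (-0.85 eV) is reported to only 2 significant figures, so we must test candidate n values and see which one matches to that precision.

Candidate energies:
  n = 2:  E = -13.6057/2² = -3.40143 eV
  n = 3:  E = -13.6057/3² = -1.51174 eV
  n = 4:  E = -13.6057/4² = -0.85036 eV  ← matches
  n = 5:  E = -13.6057/5² = -0.54423 eV
  n = 6:  E = -13.6057/6² = -0.37794 eV

Checking against the measurement of -0.85 eV (2 sig figs), only n = 4 agrees:
E_4 = -0.85036 eV, which rounds to -0.85 eV ✓

Therefore n = 4.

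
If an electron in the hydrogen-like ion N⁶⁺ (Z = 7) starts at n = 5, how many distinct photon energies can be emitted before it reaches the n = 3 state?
3

The electron can occupy levels n = 3, 4, ..., 5 during de-excitation — that is m = 5 - 3 + 1 = 3 distinct levels.

The number of distinct spectral lines equals the number of ways to choose 2 of these m levels (each pair gives one possible emission transition):

Number of lines = m(m-1)/2 = 3×2/2 = 3

These correspond to all possible transitions between the 3 levels:
5 → 4, 5 → 3, 4 → 3

Each transition produces a photon with a unique energy (and thus wavelength). This count does not depend on Z.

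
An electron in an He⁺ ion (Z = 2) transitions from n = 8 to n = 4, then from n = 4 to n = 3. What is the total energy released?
5.1966 eV

The energy levels of He⁺ are E_n = -13.6057 × 2² / n² eV.

First transition (8 → 4):
ΔE₁ = |E_4 - E_8|
ΔE₁ = |-3.4014250000 - (-0.8503562500)| = 2.5510688 eV

Second transition (4 → 3):
ΔE₂ = |E_3 - E_4|
ΔE₂ = |-6.0469777778 - (-3.4014250000)| = 2.6455528 eV

Total energy released:
E_total = ΔE₁ + ΔE₂ = 2.5510688 + 2.6455528 = 5.1966 eV

Note: This equals the direct transition 8 → 3: 5.1966 eV ✓
Energy is conserved regardless of the path taken.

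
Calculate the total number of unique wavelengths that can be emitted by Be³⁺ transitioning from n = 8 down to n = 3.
15

The electron can occupy levels n = 3, 4, ..., 8 during de-excitation — that is m = 8 - 3 + 1 = 6 distinct levels.

The number of distinct spectral lines equals the number of ways to choose 2 of these m levels (each pair gives one possible emission transition):

Number of lines = m(m-1)/2 = 6×5/2 = 15

These correspond to all possible transitions between the 6 levels:
8 → 7, 8 → 6, 8 → 5, 8 → 4, 8 → 3, 7 → 6, 7 → 5, 7 → 4...

Each transition produces a photon with a unique energy (and thus wavelength). This count does not depend on Z.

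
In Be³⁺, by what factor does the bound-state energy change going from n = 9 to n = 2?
20.250000

Using E_n = -13.6057 Z² / n² eV with Z = 4:

E_2 = -13.6057 × 4² / 2² = -217.6912 / 4 = -54.422800000000 eV
E_9 = -13.6057 × 4² / 9² = -217.6912 / 81 = -2.687545679012 eV

The ratio is:
E_2/E_9 = (-54.422800000000) / (-2.687545679012)
E_2/E_9 = (-217.6912/4) / (-217.6912/81)
E_2/E_9 = 81/4
E_2/E_9 = 20.250000
(Note: the Z² factors cancel in the ratio.)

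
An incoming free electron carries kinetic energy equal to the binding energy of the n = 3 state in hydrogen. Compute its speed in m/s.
7.2923e+05 m/s (or 0.243% of c)

The binding energy at n = 3 for hydrogen is:
E_3 = -13.6057/3² = -1.5117444 eV
|E_3| = 1.5117444 eV

Convert to Joules:
KE = 1.5117444 eV × (1.602177 × 10⁻¹⁹ J/eV) = 2.422082e-19 J

Using KE = ½mv²:
v = √(2·KE/m_e)
v = √(2 × 2.422082e-19 J / 9.10938 × 10⁻³¹ kg)
v = 7.2923e+05 m/s

This is approximately 0.243% the speed of light.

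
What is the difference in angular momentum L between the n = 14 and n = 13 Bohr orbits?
1.055e-34 J·s (or 1ℏ)

In the Bohr model, L_n = nℏ where ℏ = 1.05457e-34 J·s.

L_14 = 14ℏ = 1.47640e-33 J·s
L_13 = 13ℏ = 1.37094e-33 J·s

ΔL = L_14 - L_13 = (14 - 13)ℏ = 1ℏ
ΔL = 1 × 1.05457e-34 J·s = 1.055e-34 J·s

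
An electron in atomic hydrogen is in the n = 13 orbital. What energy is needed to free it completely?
0.0805 eV

The ionization energy is the energy needed to remove the electron completely (n → ∞).

For hydrogen, E_n = -13.6057 eV / n².

At n = 13: E_13 = -13.6057 / 13² = -0.0805071 eV
At n = ∞: E_∞ = 0 eV

Ionization energy = E_∞ - E_13 = 0 - (-0.0805071) = 0.0805071 eV
Ionization energy ≈ 0.0805 eV

This is also called the binding energy of the electron in state n = 13.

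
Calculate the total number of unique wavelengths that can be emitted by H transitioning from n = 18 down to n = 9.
45

The electron can occupy levels n = 9, 10, ..., 18 during de-excitation — that is m = 18 - 9 + 1 = 10 distinct levels.

The number of distinct spectral lines equals the number of ways to choose 2 of these m levels (each pair gives one possible emission transition):

Number of lines = m(m-1)/2 = 10×9/2 = 45

These correspond to all possible transitions between the 10 levels:
18 → 17, 18 → 16, 18 → 15, 18 → 14, 18 → 13, 18 → 12, 18 → 11, 18 → 10...

Each transition produces a photon with a unique energy (and thus wavelength). This count does not depend on Z.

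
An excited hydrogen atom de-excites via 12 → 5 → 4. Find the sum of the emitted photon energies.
0.756 eV

The energy levels of hydrogen are E_n = -13.6057 / n² eV.

First transition (12 → 5):
ΔE₁ = |E_5 - E_12|
ΔE₁ = |-0.544228000 - (-0.094484028)| = 0.449744 eV

Second transition (5 → 4):
ΔE₂ = |E_4 - E_5|
ΔE₂ = |-0.850356250 - (-0.544228000)| = 0.306128 eV

Total energy released:
E_total = ΔE₁ + ΔE₂ = 0.449744 + 0.306128 = 0.756 eV

Note: This equals the direct transition 12 → 4: 0.756 eV ✓
Energy is conserved regardless of the path taken.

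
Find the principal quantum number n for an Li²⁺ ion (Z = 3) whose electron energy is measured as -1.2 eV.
n = 10

The exact energy levels follow E_n = -13.6057 Z² / n² eV with Z = 3.

The measured value (-1.2 eV) is reported to only 2 significant figures, so we must test candidate n values and see which one matches to that precision.

Candidate energies:
  n = 8:  E = -13.6057 × 3² / 8² = -1.91330 eV
  n = 9:  E = -13.6057 × 3² / 9² = -1.51174 eV
  n = 10:  E = -13.6057 × 3² / 10² = -1.22451 eV  ← matches
  n = 11:  E = -13.6057 × 3² / 11² = -1.01199 eV
  n = 12:  E = -13.6057 × 3² / 12² = -0.85036 eV

Checking against the measurement of -1.2 eV (2 sig figs), only n = 10 agrees:
E_10 = -1.22451 eV, which rounds to -1.2 eV ✓

Therefore n = 10.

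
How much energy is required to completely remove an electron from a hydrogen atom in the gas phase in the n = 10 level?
0.136 eV

The ionization energy is the energy needed to remove the electron completely (n → ∞).

For hydrogen, E_n = -13.6057 eV / n².

At n = 10: E_10 = -13.6057 / 10² = -0.136057 eV
At n = ∞: E_∞ = 0 eV

Ionization energy = E_∞ - E_10 = 0 - (-0.136057) = 0.136057 eV
Ionization energy ≈ 0.136 eV

This is also called the binding energy of the electron in state n = 10.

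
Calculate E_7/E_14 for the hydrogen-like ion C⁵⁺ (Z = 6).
4.0000

Using E_n = -13.6057 Z² / n² eV with Z = 6:

E_7 = -13.6057 × 6² / 7² = -489.8052 / 49 = -9.9960244898 eV
E_14 = -13.6057 × 6² / 14² = -489.8052 / 196 = -2.4990061224 eV

The ratio is:
E_7/E_14 = (-9.9960244898) / (-2.4990061224)
E_7/E_14 = (-489.8052/49) / (-489.8052/196)
E_7/E_14 = 196/49
E_7/E_14 = 4.0000
(Note: the Z² factors cancel in the ratio.)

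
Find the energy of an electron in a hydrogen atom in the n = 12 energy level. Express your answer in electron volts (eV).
-0.094484 eV

The energy levels of a hydrogen-like atom are given by:
E_n = -13.6057 eV / n²

For n = 12:
E_12 = -13.6057 eV / 12²
E_12 = -13.6057 eV / 144
E_12 = -0.094484 eV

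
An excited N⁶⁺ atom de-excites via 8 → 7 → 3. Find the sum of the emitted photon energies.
63.658614 eV

The energy levels of N⁶⁺ are E_n = -13.6057 × 7² / n² eV.

First transition (8 → 7):
ΔE₁ = |E_7 - E_8|
ΔE₁ = |-13.605700000000 - (-10.416864062500)| = 3.188835938 eV

Second transition (7 → 3):
ΔE₂ = |E_3 - E_7|
ΔE₂ = |-74.075477777778 - (-13.605700000000)| = 60.469777778 eV

Total energy released:
E_total = ΔE₁ + ΔE₂ = 3.188835938 + 60.469777778 = 63.658614 eV

Note: This equals the direct transition 8 → 3: 63.658614 eV ✓
Energy is conserved regardless of the path taken.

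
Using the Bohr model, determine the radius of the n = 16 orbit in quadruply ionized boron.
2.709387 nm (or 27.093873 Å)

The Bohr radius formula is:
r_n = n² a₀ / Z

where a₀ = 0.052917721 nm is the Bohr radius.

For B⁴⁺ (Z = 5) at n = 16:
r_16 = 16² × 0.052917721 nm / 5
r_16 = 256 × 0.052917721 nm / 5
r_16 = 13.5469366 nm / 5
r_16 = 2.709387 nm

The electron orbits at approximately 2.709387 nm from the nucleus.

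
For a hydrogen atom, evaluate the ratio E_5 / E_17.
11.5600

Using E_n = -13.6057 Z² / n² eV with Z = 1:

E_5 = -13.6057 / 5² = -13.6057 / 25 = -0.5442280000 eV
E_17 = -13.6057 / 17² = -13.6057 / 289 = -0.0470785467 eV

The ratio is:
E_5/E_17 = (-0.5442280000) / (-0.0470785467)
E_5/E_17 = (-13.6057/25) / (-13.6057/289)
E_5/E_17 = 289/25
E_5/E_17 = 11.5600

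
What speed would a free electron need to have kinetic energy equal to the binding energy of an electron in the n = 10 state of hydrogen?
2.188e+05 m/s (or 0.07% of c)

The binding energy at n = 10 for hydrogen is:
E_10 = -13.6057/10² = -0.1360570 eV
|E_10| = 0.1360570 eV

Convert to Joules:
KE = 0.1360570 eV × (1.602177 × 10⁻¹⁹ J/eV) = 2.17987e-20 J

Using KE = ½mv²:
v = √(2·KE/m_e)
v = √(2 × 2.17987e-20 J / 9.10938 × 10⁻³¹ kg)
v = 2.188e+05 m/s

This is approximately 0.07% the speed of light.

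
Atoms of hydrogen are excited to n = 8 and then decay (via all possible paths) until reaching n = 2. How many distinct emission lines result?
21

The electron can occupy levels n = 2, 3, ..., 8 during de-excitation — that is m = 8 - 2 + 1 = 7 distinct levels.

The number of distinct spectral lines equals the number of ways to choose 2 of these m levels (each pair gives one possible emission transition):

Number of lines = m(m-1)/2 = 7×6/2 = 21

These correspond to all possible transitions between the 7 levels:
8 → 7, 8 → 6, 8 → 5, 8 → 4, 8 → 3, 8 → 2, 7 → 6, 7 → 5...

Each transition produces a photon with a unique energy (and thus wavelength). This count does not depend on Z.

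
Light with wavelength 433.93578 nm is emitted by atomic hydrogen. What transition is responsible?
n = 5 → n = 2

First, find the photon energy from the wavelength (hc = 1239.84 eV·nm):
E = hc/λ = 1239.84 eV·nm / 433.93578 nm = 2.8571970 eV

The energy levels of hydrogen satisfy E_n = -13.6057 / n² eV, so an emission n_i → n_f releases
ΔE = 13.6057 × (1/n_f² − 1/n_i²) eV.

Setting ΔE equal to the photon energy:
1/n_f² − 1/n_i² = 2.8571970 / 13.6057 = 0.21000000

Since 1/n_i² must be positive, we need 1/n_f² > 0.21000000, i.e. n_f ≤ 2. For each allowed n_f, solve n_i = (1/n_f² − 0.21000000)^(−1/2) and check whether it is a whole number:
  n_f = 1: 1/n_i² = 1.00000000 − 0.21000000 = 0.79000000 → n_i = 1.125  (not an integer) ✗
  n_f = 2: 1/n_i² = 0.25000000 − 0.21000000 = 0.04000000 → n_i = 5.000  → integer, n_i = 5 ✓

Only n_f = 2 gives an integer upper level, n_i = 5.

The transition is from n = 5 to n = 2 (emission).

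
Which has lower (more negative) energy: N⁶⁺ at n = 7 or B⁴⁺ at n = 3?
B⁴⁺ at n = 3 (E = -37.794 eV)

Using E_n = -13.6057 Z² / n² eV:

N⁶⁺ (Z = 7) at n = 7:
E = -13.6057 × 7² / 7² = -13.6057 × 49 / 49 = -13.605700 eV

B⁴⁺ (Z = 5) at n = 3:
E = -13.6057 × 5² / 3² = -13.6057 × 25 / 9 = -37.793611 eV

Since -37.793611 eV < -13.605700 eV,
B⁴⁺ at n = 3 is more tightly bound (requires more energy to ionize).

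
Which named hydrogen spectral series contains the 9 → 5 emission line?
Pfund series

The spectral series in hydrogen are named based on the final (lower) energy level:
- Lyman series: n_final = 1 (ultraviolet)
- Balmer series: n_final = 2 (visible/near-UV)
- Paschen series: n_final = 3 (infrared)
- Brackett series: n_final = 4 (infrared)
- Pfund series: n_final = 5 (far infrared)

Since this transition ends at n = 5, it belongs to the Pfund series.

For reference, this 9 → 5 line has photon energy
ΔE = 13.6057 eV × (1/5² - 1/9²) = 0.37625640 eV,
corresponding to wavelength λ = hc/ΔE = 1239.84 eV·nm / 0.37625640 eV = 3295.20 nm in the far infrared region.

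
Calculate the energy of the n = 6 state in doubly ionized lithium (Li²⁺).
-3.401425 eV

For hydrogen-like ions, the energy levels scale with Z²:
E_n = -13.6057 Z² / n² eV

For Li²⁺ (Z = 3) at n = 6:
E_6 = -13.6057 × 3² / 6²
E_6 = -13.6057 × 9 / 36
E_6 = -122.4513 / 36
E_6 = -3.401425 eV

The energy is 9 times more negative than hydrogen at the same n due to the stronger nuclear charge.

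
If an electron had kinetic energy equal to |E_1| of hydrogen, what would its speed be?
2.188e+06 m/s (or 0.7297% of c)

The binding energy at n = 1 for hydrogen is:
E_1 = -13.6057/1² = -13.605700 eV
|E_1| = 13.605700 eV

Convert to Joules:
KE = 13.605700 eV × (1.602177 × 10⁻¹⁹ J/eV) = 2.17987e-18 J

Using KE = ½mv²:
v = √(2·KE/m_e)
v = √(2 × 2.17987e-18 J / 9.10938 × 10⁻³¹ kg)
v = 2.188e+06 m/s

This is approximately 0.7297% the speed of light.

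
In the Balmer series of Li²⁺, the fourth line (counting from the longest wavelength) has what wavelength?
45.56326 nm

The lines of a series are numbered from the longest wavelength (smallest ΔE) outward; the fourth line is the transition from n = n_f + 4 to n_f.
The Balmer series has all transitions ending at n_f = 2.

For Li²⁺ (Z = 3), the fourth line (δ-line) is the jump from n = 6 to n = 2:
E_6 = -13.6057 × 3² / 6² = -3.4014250 eV
E_2 = -13.6057 × 3² / 2² = -30.6128250 eV
ΔE = E_6 - E_2 = 27.2114000 eV

λ = hc/E = 1239.84 eV·nm / 27.2114000 eV
λ = 45.56326 nm

This is the δ-line of the Balmer series in Li²⁺.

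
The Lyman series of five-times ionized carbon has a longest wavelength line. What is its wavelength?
3.38 nm

The longest wavelength corresponds to the smallest energy transition in the series.
The Lyman series has all transitions ending at n_f = 1.

For C⁵⁺ (Z = 6), the first line (α-line) is the jump from n = 2 to n = 1:
E_2 = -13.6057 × 6² / 2² = -122.4513 eV
E_1 = -13.6057 × 6² / 1² = -489.8052 eV
ΔE = E_2 - E_1 = 367.3539 eV

λ = hc/E = 1239.84 eV·nm / 367.3539 eV
λ = 3.38 nm

This is the α-line of the Lyman series in C⁵⁺.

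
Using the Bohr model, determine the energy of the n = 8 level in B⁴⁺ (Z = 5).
-5.3147 eV

For hydrogen-like ions, the energy levels scale with Z²:
E_n = -13.6057 Z² / n² eV

For B⁴⁺ (Z = 5) at n = 8:
E_8 = -13.6057 × 5² / 8²
E_8 = -13.6057 × 25 / 64
E_8 = -340.1425 / 64
E_8 = -5.3147 eV

The energy is 25 times more negative than hydrogen at the same n due to the stronger nuclear charge.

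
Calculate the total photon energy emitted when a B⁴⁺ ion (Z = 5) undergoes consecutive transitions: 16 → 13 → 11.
1.48 eV

The energy levels of B⁴⁺ are E_n = -13.6057 × 5² / n² eV.

First transition (16 → 13):
ΔE₁ = |E_13 - E_16|
ΔE₁ = |-2.01267751 - (-1.32868164)| = 0.68400 eV

Second transition (13 → 11):
ΔE₂ = |E_11 - E_13|
ΔE₂ = |-2.81109504 - (-2.01267751)| = 0.79842 eV

Total energy released:
E_total = ΔE₁ + ΔE₂ = 0.68400 + 0.79842 = 1.48 eV

Note: This equals the direct transition 16 → 11: 1.48 eV ✓
Energy is conserved regardless of the path taken.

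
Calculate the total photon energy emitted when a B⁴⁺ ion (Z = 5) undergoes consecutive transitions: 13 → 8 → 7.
4.929006 eV

The energy levels of B⁴⁺ are E_n = -13.6057 × 5² / n² eV.

First transition (13 → 8):
ΔE₁ = |E_8 - E_13|
ΔE₁ = |-5.314726562500 - (-2.012677514793)| = 3.302049048 eV

Second transition (8 → 7):
ΔE₂ = |E_7 - E_8|
ΔE₂ = |-6.941683673469 - (-5.314726562500)| = 1.626957111 eV

Total energy released:
E_total = ΔE₁ + ΔE₂ = 3.302049048 + 1.626957111 = 4.929006 eV

Note: This equals the direct transition 13 → 7: 4.929006 eV ✓
Energy is conserved regardless of the path taken.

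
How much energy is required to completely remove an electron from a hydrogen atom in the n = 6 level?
0.37794 eV

The ionization energy is the energy needed to remove the electron completely (n → ∞).

For hydrogen, E_n = -13.6057 eV / n².

At n = 6: E_6 = -13.6057 / 6² = -0.37793611 eV
At n = ∞: E_∞ = 0 eV

Ionization energy = E_∞ - E_6 = 0 - (-0.37793611) = 0.37793611 eV
Ionization energy ≈ 0.37794 eV

This is also called the binding energy of the electron in state n = 6.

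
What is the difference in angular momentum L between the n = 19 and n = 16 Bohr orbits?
3.16372e-34 J·s (or 3ℏ)

In the Bohr model, L_n = nℏ where ℏ = 1.0545718e-34 J·s.

L_19 = 19ℏ = 2.0036864e-33 J·s
L_16 = 16ℏ = 1.6873149e-33 J·s

ΔL = L_19 - L_16 = (19 - 16)ℏ = 3ℏ
ΔL = 3 × 1.0545718e-34 J·s = 3.16372e-34 J·s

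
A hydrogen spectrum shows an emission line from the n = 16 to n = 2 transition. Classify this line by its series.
Balmer series

The spectral series in hydrogen are named based on the final (lower) energy level:
- Lyman series: n_final = 1 (ultraviolet)
- Balmer series: n_final = 2 (visible/near-UV)
- Paschen series: n_final = 3 (infrared)
- Brackett series: n_final = 4 (infrared)
- Pfund series: n_final = 5 (far infrared)

Since this transition ends at n = 2, it belongs to the Balmer series.

For reference, this 16 → 2 line has photon energy
ΔE = 13.6057 eV × (1/2² - 1/16²) = 3.348277734 eV,
corresponding to wavelength λ = hc/ΔE = 1239.84 eV·nm / 3.348277734 eV = 370.29186 nm in the visible/near-UV region.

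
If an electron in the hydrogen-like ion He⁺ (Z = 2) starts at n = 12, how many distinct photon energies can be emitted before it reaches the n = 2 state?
55

The electron can occupy levels n = 2, 3, ..., 12 during de-excitation — that is m = 12 - 2 + 1 = 11 distinct levels.

The number of distinct spectral lines equals the number of ways to choose 2 of these m levels (each pair gives one possible emission transition):

Number of lines = m(m-1)/2 = 11×10/2 = 55

These correspond to all possible transitions between the 11 levels:
12 → 11, 12 → 10, 12 → 9, 12 → 8, 12 → 7, 12 → 6, 12 → 5, 12 → 4...

Each transition produces a photon with a unique energy (and thus wavelength). This count does not depend on Z.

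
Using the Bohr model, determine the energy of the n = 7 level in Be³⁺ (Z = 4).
-4.4427 eV

For hydrogen-like ions, the energy levels scale with Z²:
E_n = -13.6057 Z² / n² eV

For Be³⁺ (Z = 4) at n = 7:
E_7 = -13.6057 × 4² / 7²
E_7 = -13.6057 × 16 / 49
E_7 = -217.6912 / 49
E_7 = -4.4427 eV

The energy is 16 times more negative than hydrogen at the same n due to the stronger nuclear charge.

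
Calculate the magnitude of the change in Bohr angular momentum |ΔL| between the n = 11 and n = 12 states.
1.055e-34 J·s (or 1ℏ)

In the Bohr model, L_n = nℏ where ℏ = 1.05457e-34 J·s.

L_12 = 12ℏ = 1.26548e-33 J·s
L_11 = 11ℏ = 1.16003e-33 J·s

ΔL = L_12 - L_11 = (12 - 11)ℏ = 1ℏ
ΔL = 1 × 1.05457e-34 J·s = 1.055e-34 J·s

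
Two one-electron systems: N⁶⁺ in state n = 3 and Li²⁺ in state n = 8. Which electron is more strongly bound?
N⁶⁺ at n = 3 (E = -74.07548 eV)

Using E_n = -13.6057 Z² / n² eV:

N⁶⁺ (Z = 7) at n = 3:
E = -13.6057 × 7² / 3² = -13.6057 × 49 / 9 = -74.07547778 eV

Li²⁺ (Z = 3) at n = 8:
E = -13.6057 × 3² / 8² = -13.6057 × 9 / 64 = -1.91330156 eV

Since -74.07547778 eV < -1.91330156 eV,
N⁶⁺ at n = 3 is more tightly bound (requires more energy to ionize).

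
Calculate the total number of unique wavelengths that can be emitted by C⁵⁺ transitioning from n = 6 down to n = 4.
3

The electron can occupy levels n = 4, 5, ..., 6 during de-excitation — that is m = 6 - 4 + 1 = 3 distinct levels.

The number of distinct spectral lines equals the number of ways to choose 2 of these m levels (each pair gives one possible emission transition):

Number of lines = m(m-1)/2 = 3×2/2 = 3

These correspond to all possible transitions between the 3 levels:
6 → 5, 6 → 4, 5 → 4

Each transition produces a photon with a unique energy (and thus wavelength). This count does not depend on Z.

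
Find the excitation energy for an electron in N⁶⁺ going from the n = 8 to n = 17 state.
8.11002 eV

The energy levels of a hydrogen-like atom are E_n = -13.6057 Z² eV / n².

Energy at n = 8: E_8 = -13.6057 × 7² / 8² = -10.41686406 eV
Energy at n = 17: E_17 = -13.6057 × 7² / 17² = -2.30684879 eV

The excitation energy is the difference:
ΔE = E_17 - E_8
ΔE = -2.30684879 - (-10.41686406)
ΔE = 8.11002 eV

Since this is positive, energy must be absorbed (photon absorption).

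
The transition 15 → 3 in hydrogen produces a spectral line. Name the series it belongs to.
Paschen series

The spectral series in hydrogen are named based on the final (lower) energy level:
- Lyman series: n_final = 1 (ultraviolet)
- Balmer series: n_final = 2 (visible/near-UV)
- Paschen series: n_final = 3 (infrared)
- Brackett series: n_final = 4 (infrared)
- Pfund series: n_final = 5 (far infrared)

Since this transition ends at n = 3, it belongs to the Paschen series.

For reference, this 15 → 3 line has photon energy
ΔE = 13.6057 eV × (1/3² - 1/15²) = 1.4512747 eV,
corresponding to wavelength λ = hc/ΔE = 1239.84 eV·nm / 1.4512747 eV = 854.311 nm in the infrared region.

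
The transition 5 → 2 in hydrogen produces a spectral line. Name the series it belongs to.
Balmer series

The spectral series in hydrogen are named based on the final (lower) energy level:
- Lyman series: n_final = 1 (ultraviolet)
- Balmer series: n_final = 2 (visible/near-UV)
- Paschen series: n_final = 3 (infrared)
- Brackett series: n_final = 4 (infrared)
- Pfund series: n_final = 5 (far infrared)

Since this transition ends at n = 2, it belongs to the Balmer series.

For reference, this 5 → 2 line has photon energy
ΔE = 13.6057 eV × (1/2² - 1/5²) = 2.857197000 eV,
corresponding to wavelength λ = hc/ΔE = 1239.84 eV·nm / 2.857197000 eV = 433.93578 nm in the visible/near-UV region.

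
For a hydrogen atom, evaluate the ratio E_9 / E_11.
1.494

Using E_n = -13.6057 Z² / n² eV with Z = 1:

E_9 = -13.6057 / 9² = -13.6057 / 81 = -0.167971605 eV
E_11 = -13.6057 / 11² = -13.6057 / 121 = -0.112443802 eV

The ratio is:
E_9/E_11 = (-0.167971605) / (-0.112443802)
E_9/E_11 = (-13.6057/81) / (-13.6057/121)
E_9/E_11 = 121/81
E_9/E_11 = 1.494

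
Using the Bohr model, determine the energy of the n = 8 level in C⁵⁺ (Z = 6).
-7.653206 eV

For hydrogen-like ions, the energy levels scale with Z²:
E_n = -13.6057 Z² / n² eV

For C⁵⁺ (Z = 6) at n = 8:
E_8 = -13.6057 × 6² / 8²
E_8 = -13.6057 × 36 / 64
E_8 = -489.8052 / 64
E_8 = -7.653206 eV

The energy is 36 times more negative than hydrogen at the same n due to the stronger nuclear charge.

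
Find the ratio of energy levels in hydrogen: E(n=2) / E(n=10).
25.000

Using E_n = -13.6057 Z² / n² eV with Z = 1:

E_2 = -13.6057 / 2² = -13.6057 / 4 = -3.401425000 eV
E_10 = -13.6057 / 10² = -13.6057 / 100 = -0.136057000 eV

The ratio is:
E_2/E_10 = (-3.401425000) / (-0.136057000)
E_2/E_10 = (-13.6057/4) / (-13.6057/100)
E_2/E_10 = 100/4
E_2/E_10 = 25.000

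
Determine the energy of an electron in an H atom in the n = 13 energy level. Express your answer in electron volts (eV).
-0.08051 eV

The energy levels of a hydrogen-like atom are given by:
E_n = -13.6057 eV / n²

For n = 13:
E_13 = -13.6057 eV / 13²
E_13 = -13.6057 eV / 169
E_13 = -0.08051 eV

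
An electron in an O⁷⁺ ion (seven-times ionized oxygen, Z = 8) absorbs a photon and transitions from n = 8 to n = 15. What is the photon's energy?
9.736 eV

The energy levels of a hydrogen-like atom are E_n = -13.6057 Z² eV / n².

Energy at n = 8: E_8 = -13.6057 × 8² / 8² = -13.605700 eV
Energy at n = 15: E_15 = -13.6057 × 8² / 15² = -3.870066 eV

The excitation energy is the difference:
ΔE = E_15 - E_8
ΔE = -3.870066 - (-13.605700)
ΔE = 9.736 eV

Since this is positive, energy must be absorbed (photon absorption).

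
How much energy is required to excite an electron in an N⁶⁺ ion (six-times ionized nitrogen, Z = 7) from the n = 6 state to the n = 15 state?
15.556 eV

The energy levels of a hydrogen-like atom are E_n = -13.6057 Z² eV / n².

Energy at n = 6: E_6 = -13.6057 × 7² / 6² = -18.518869 eV
Energy at n = 15: E_15 = -13.6057 × 7² / 15² = -2.963019 eV

The excitation energy is the difference:
ΔE = E_15 - E_6
ΔE = -2.963019 - (-18.518869)
ΔE = 15.556 eV

Since this is positive, energy must be absorbed (photon absorption).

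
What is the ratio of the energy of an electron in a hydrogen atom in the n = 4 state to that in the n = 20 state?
25.000

Using E_n = -13.6057 Z² / n² eV with Z = 1:

E_4 = -13.6057 / 4² = -13.6057 / 16 = -0.850356250 eV
E_20 = -13.6057 / 20² = -13.6057 / 400 = -0.034014250 eV

The ratio is:
E_4/E_20 = (-0.850356250) / (-0.034014250)
E_4/E_20 = (-13.6057/16) / (-13.6057/400)
E_4/E_20 = 400/16
E_4/E_20 = 25.000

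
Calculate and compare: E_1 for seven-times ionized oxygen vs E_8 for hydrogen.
O⁷⁺ at n = 1 (E = -870.76 eV)

Using E_n = -13.6057 Z² / n² eV:

O⁷⁺ (Z = 8) at n = 1:
E = -13.6057 × 8² / 1² = -13.6057 × 64 / 1 = -870.76480 eV

H (Z = 1) at n = 8:
E = -13.6057 × 1² / 8² = -13.6057 × 1 / 64 = -0.21259 eV

Since -870.76480 eV < -0.21259 eV,
O⁷⁺ at n = 1 is more tightly bound (requires more energy to ionize).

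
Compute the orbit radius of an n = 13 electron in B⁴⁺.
1.7886 nm (or 17.8862 Å)

The Bohr radius formula is:
r_n = n² a₀ / Z

where a₀ = 0.0529177 nm is the Bohr radius.

For B⁴⁺ (Z = 5) at n = 13:
r_13 = 13² × 0.0529177 nm / 5
r_13 = 169 × 0.0529177 nm / 5
r_13 = 8.94309 nm / 5
r_13 = 1.7886 nm

The electron orbits at approximately 1.7886 nm from the nucleus.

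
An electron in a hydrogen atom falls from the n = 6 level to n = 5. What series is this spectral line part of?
Pfund series

The spectral series in hydrogen are named based on the final (lower) energy level:
- Lyman series: n_final = 1 (ultraviolet)
- Balmer series: n_final = 2 (visible/near-UV)
- Paschen series: n_final = 3 (infrared)
- Brackett series: n_final = 4 (infrared)
- Pfund series: n_final = 5 (far infrared)

Since this transition ends at n = 5, it belongs to the Pfund series.

For reference, this 6 → 5 line has photon energy
ΔE = 13.6057 eV × (1/5² - 1/6²) = 0.16629188889 eV,
corresponding to wavelength λ = hc/ΔE = 1239.84 eV·nm / 0.16629188889 eV = 7455.80562 nm in the far infrared region.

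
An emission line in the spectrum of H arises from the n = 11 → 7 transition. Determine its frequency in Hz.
3.9951e+13 Hz

First, find the transition energy:
E_11 = -13.6057 / 11² = -0.11244380 eV
E_7 = -13.6057 / 7² = -0.27766735 eV
|ΔE| = |E_7 - E_11| = 0.16522355 eV

Convert to Joules: E = 0.16522355 eV × (1.602177 × 10⁻¹⁹ J/eV) = 2.647174e-20 J

Using E = hf:
f = E/h = 2.647174e-20 J / (6.62607 × 10⁻³⁴ J·s)
f = 3.9951e+13 Hz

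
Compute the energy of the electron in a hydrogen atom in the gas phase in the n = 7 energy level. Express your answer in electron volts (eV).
-0.278 eV

The energy levels of a hydrogen-like atom are given by:
E_n = -13.6057 eV / n²

For n = 7:
E_7 = -13.6057 eV / 7²
E_7 = -13.6057 eV / 49
E_7 = -0.278 eV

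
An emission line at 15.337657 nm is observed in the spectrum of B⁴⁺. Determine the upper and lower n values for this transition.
n = 9 → n = 2

First, find the photon energy from the wavelength (hc = 1239.84 eV·nm):
E = hc/λ = 1239.84 eV·nm / 15.337657 nm = 80.836336 eV

The energy levels of B⁴⁺ satisfy E_n = -13.6057 × 5² / n² eV, so an emission n_i → n_f releases
ΔE = 13.6057 × 5² × (1/n_f² − 1/n_i²) eV.

Setting ΔE equal to the photon energy:
1/n_f² − 1/n_i² = 80.836336 / (13.6057 × 5²) = 0.23765432

Since 1/n_i² must be positive, we need 1/n_f² > 0.23765432, i.e. n_f ≤ 2. For each allowed n_f, solve n_i = (1/n_f² − 0.23765432)^(−1/2) and check whether it is a whole number:
  n_f = 1: 1/n_i² = 1.00000000 − 0.23765432 = 0.76234568 → n_i = 1.145  (not an integer) ✗
  n_f = 2: 1/n_i² = 0.25000000 − 0.23765432 = 0.01234568 → n_i = 9.000  → integer, n_i = 9 ✓

Only n_f = 2 gives an integer upper level, n_i = 9.

The transition is from n = 9 to n = 2 (emission).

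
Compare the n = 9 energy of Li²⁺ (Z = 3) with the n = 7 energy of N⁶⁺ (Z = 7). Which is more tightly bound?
N⁶⁺ at n = 7 (E = -13.6057 eV)

Using E_n = -13.6057 Z² / n² eV:

Li²⁺ (Z = 3) at n = 9:
E = -13.6057 × 3² / 9² = -13.6057 × 9 / 81 = -1.5117444 eV

N⁶⁺ (Z = 7) at n = 7:
E = -13.6057 × 7² / 7² = -13.6057 × 49 / 49 = -13.6057000 eV

Since -13.6057000 eV < -1.5117444 eV,
N⁶⁺ at n = 7 is more tightly bound (requires more energy to ionize).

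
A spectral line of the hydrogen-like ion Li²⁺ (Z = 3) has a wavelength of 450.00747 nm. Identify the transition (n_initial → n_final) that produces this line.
n = 5 → n = 4

First, find the photon energy from the wavelength (hc = 1239.84 eV·nm):
E = hc/λ = 1239.84 eV·nm / 450.00747 nm = 2.7551543 eV

The energy levels of Li²⁺ satisfy E_n = -13.6057 × 3² / n² eV, so an emission n_i → n_f releases
ΔE = 13.6057 × 3² × (1/n_f² − 1/n_i²) eV.

Setting ΔE equal to the photon energy:
1/n_f² − 1/n_i² = 2.7551543 / (13.6057 × 3²) = 0.022500000

Since 1/n_i² must be positive, we need 1/n_f² > 0.022500000, i.e. n_f ≤ 6. For each allowed n_f, solve n_i = (1/n_f² − 0.022500000)^(−1/2) and check whether it is a whole number:
  n_f = 1: 1/n_i² = 1.000000000 − 0.022500000 = 0.977500000 → n_i = 1.011  (not an integer) ✗
  n_f = 2: 1/n_i² = 0.250000000 − 0.022500000 = 0.227500000 → n_i = 2.097  (not an integer) ✗
  n_f = 3: 1/n_i² = 0.111111111 − 0.022500000 = 0.088611111 → n_i = 3.359  (not an integer) ✗
  n_f = 4: 1/n_i² = 0.062500000 − 0.022500000 = 0.040000000 → n_i = 5.000  → integer, n_i = 5 ✓
  n_f = 5: 1/n_i² = 0.040000000 − 0.022500000 = 0.017500000 → n_i = 7.559  (not an integer) ✗
  n_f = 6: 1/n_i² = 0.027777778 − 0.022500000 = 0.005277778 → n_i = 13.765  (not an integer) ✗

Only n_f = 4 gives an integer upper level, n_i = 5.

The transition is from n = 5 to n = 4 (emission).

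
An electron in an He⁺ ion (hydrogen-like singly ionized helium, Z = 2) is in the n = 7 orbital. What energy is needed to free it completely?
1.1107 eV

The ionization energy is the energy needed to remove the electron completely (n → ∞).

For a hydrogen-like ion with Z = 2, E_n = -13.6057 Z² / n² eV.

At n = 7: E_7 = -13.6057 × 2² / 7² = -1.1106694 eV
At n = ∞: E_∞ = 0 eV

Ionization energy = E_∞ - E_7 = 0 - (-1.1106694) = 1.1106694 eV
Ionization energy ≈ 1.1107 eV

This is also called the binding energy of the electron in state n = 7.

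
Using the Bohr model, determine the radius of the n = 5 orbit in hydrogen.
1.3229 nm (or 13.2294 Å)

The Bohr radius formula is:
r_n = n² a₀ / Z

where a₀ = 0.0529177 nm is the Bohr radius.

For H (Z = 1) at n = 5:
r_5 = 5² × 0.0529177 nm / 1
r_5 = 25 × 0.0529177 nm / 1
r_5 = 1.32294 nm / 1
r_5 = 1.3229 nm

The electron orbits at approximately 1.3229 nm from the nucleus.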